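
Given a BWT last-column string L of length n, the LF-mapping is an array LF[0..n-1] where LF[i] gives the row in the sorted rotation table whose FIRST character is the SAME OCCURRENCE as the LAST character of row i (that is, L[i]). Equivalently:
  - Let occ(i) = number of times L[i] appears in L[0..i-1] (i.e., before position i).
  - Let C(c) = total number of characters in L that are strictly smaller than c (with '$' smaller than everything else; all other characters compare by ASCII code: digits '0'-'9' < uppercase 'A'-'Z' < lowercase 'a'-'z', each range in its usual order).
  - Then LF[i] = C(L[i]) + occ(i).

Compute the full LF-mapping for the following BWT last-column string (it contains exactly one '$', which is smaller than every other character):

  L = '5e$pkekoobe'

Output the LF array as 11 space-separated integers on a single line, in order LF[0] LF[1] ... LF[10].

Char counts: '$':1, '5':1, 'b':1, 'e':3, 'k':2, 'o':2, 'p':1
C (first-col start): C('$')=0, C('5')=1, C('b')=2, C('e')=3, C('k')=6, C('o')=8, C('p')=10
L[0]='5': occ=0, LF[0]=C('5')+0=1+0=1
L[1]='e': occ=0, LF[1]=C('e')+0=3+0=3
L[2]='$': occ=0, LF[2]=C('$')+0=0+0=0
L[3]='p': occ=0, LF[3]=C('p')+0=10+0=10
L[4]='k': occ=0, LF[4]=C('k')+0=6+0=6
L[5]='e': occ=1, LF[5]=C('e')+1=3+1=4
L[6]='k': occ=1, LF[6]=C('k')+1=6+1=7
L[7]='o': occ=0, LF[7]=C('o')+0=8+0=8
L[8]='o': occ=1, LF[8]=C('o')+1=8+1=9
L[9]='b': occ=0, LF[9]=C('b')+0=2+0=2
L[10]='e': occ=2, LF[10]=C('e')+2=3+2=5

Answer: 1 3 0 10 6 4 7 8 9 2 5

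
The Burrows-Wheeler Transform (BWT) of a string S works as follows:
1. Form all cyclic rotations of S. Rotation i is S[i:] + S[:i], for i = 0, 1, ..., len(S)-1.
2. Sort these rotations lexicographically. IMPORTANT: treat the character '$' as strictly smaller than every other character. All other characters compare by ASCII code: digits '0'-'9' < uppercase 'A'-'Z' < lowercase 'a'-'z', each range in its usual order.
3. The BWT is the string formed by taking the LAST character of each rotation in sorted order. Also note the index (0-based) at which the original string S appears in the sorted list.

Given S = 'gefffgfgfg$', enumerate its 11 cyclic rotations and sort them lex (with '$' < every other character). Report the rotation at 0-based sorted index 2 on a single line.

All 11 rotations (rotation i = S[i:]+S[:i]):
  rot[0] = gefffgfgfg$
  rot[1] = efffgfgfg$g
  rot[2] = fffgfgfg$ge
  rot[3] = ffgfgfg$gef
  rot[4] = fgfgfg$geff
  rot[5] = gfgfg$gefff
  rot[6] = fgfg$gefffg
  rot[7] = gfg$gefffgf
  rot[8] = fg$gefffgfg
  rot[9] = g$gefffgfgf
  rot[10] = $gefffgfgfg
Sorted (with $ < everything):
  sorted[0] = $gefffgfgfg
  sorted[1] = efffgfgfg$g
  sorted[2] = fffgfgfg$ge
  sorted[3] = ffgfgfg$gef
  sorted[4] = fg$gefffgfg
  sorted[5] = fgfg$gefffg
  sorted[6] = fgfgfg$geff
  sorted[7] = g$gefffgfgf
  sorted[8] = gefffgfgfg$
  sorted[9] = gfg$gefffgf
  sorted[10] = gfgfg$gefff
sorted[2] = fffgfgfg$ge

Answer: fffgfgfg$ge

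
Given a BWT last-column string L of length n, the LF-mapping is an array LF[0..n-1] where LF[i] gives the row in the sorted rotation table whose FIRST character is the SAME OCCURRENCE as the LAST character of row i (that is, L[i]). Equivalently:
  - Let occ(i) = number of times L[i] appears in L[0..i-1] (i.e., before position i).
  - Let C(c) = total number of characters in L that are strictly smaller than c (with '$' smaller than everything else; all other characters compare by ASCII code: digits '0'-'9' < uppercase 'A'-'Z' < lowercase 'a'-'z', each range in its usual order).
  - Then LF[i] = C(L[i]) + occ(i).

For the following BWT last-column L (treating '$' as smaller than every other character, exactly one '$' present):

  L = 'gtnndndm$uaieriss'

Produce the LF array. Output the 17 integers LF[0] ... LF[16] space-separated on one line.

Answer: 5 15 9 10 2 11 3 8 0 16 1 6 4 12 7 13 14

Derivation:
Char counts: '$':1, 'a':1, 'd':2, 'e':1, 'g':1, 'i':2, 'm':1, 'n':3, 'r':1, 's':2, 't':1, 'u':1
C (first-col start): C('$')=0, C('a')=1, C('d')=2, C('e')=4, C('g')=5, C('i')=6, C('m')=8, C('n')=9, C('r')=12, C('s')=13, C('t')=15, C('u')=16
L[0]='g': occ=0, LF[0]=C('g')+0=5+0=5
L[1]='t': occ=0, LF[1]=C('t')+0=15+0=15
L[2]='n': occ=0, LF[2]=C('n')+0=9+0=9
L[3]='n': occ=1, LF[3]=C('n')+1=9+1=10
L[4]='d': occ=0, LF[4]=C('d')+0=2+0=2
L[5]='n': occ=2, LF[5]=C('n')+2=9+2=11
L[6]='d': occ=1, LF[6]=C('d')+1=2+1=3
L[7]='m': occ=0, LF[7]=C('m')+0=8+0=8
L[8]='$': occ=0, LF[8]=C('$')+0=0+0=0
L[9]='u': occ=0, LF[9]=C('u')+0=16+0=16
L[10]='a': occ=0, LF[10]=C('a')+0=1+0=1
L[11]='i': occ=0, LF[11]=C('i')+0=6+0=6
L[12]='e': occ=0, LF[12]=C('e')+0=4+0=4
L[13]='r': occ=0, LF[13]=C('r')+0=12+0=12
L[14]='i': occ=1, LF[14]=C('i')+1=6+1=7
L[15]='s': occ=0, LF[15]=C('s')+0=13+0=13
L[16]='s': occ=1, LF[16]=C('s')+1=13+1=14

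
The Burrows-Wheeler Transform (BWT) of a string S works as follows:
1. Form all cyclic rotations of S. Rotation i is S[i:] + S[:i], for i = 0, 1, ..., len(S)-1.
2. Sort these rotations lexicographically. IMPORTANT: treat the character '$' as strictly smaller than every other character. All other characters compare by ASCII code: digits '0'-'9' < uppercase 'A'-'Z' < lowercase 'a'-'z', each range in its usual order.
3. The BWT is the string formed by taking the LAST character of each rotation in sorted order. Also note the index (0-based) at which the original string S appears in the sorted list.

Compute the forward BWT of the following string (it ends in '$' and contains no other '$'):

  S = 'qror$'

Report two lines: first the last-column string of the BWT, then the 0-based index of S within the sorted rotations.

Answer: rr$oq
2

Derivation:
All 5 rotations (rotation i = S[i:]+S[:i]):
  rot[0] = qror$
  rot[1] = ror$q
  rot[2] = or$qr
  rot[3] = r$qro
  rot[4] = $qror
Sorted (with $ < everything):
  sorted[0] = $qror  (last char: 'r')
  sorted[1] = or$qr  (last char: 'r')
  sorted[2] = qror$  (last char: '$')
  sorted[3] = r$qro  (last char: 'o')
  sorted[4] = ror$q  (last char: 'q')
Last column: rr$oq
Original string S is at sorted index 2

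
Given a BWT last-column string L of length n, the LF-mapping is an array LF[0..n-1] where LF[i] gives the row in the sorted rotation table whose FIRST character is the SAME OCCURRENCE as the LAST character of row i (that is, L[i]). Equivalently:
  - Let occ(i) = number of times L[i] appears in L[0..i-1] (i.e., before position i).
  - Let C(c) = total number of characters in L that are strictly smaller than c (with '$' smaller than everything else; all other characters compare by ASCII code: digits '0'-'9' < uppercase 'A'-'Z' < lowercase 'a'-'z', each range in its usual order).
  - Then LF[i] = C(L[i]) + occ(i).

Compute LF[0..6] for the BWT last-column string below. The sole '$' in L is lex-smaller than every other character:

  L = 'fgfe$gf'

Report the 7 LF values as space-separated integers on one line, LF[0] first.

Answer: 2 5 3 1 0 6 4

Derivation:
Char counts: '$':1, 'e':1, 'f':3, 'g':2
C (first-col start): C('$')=0, C('e')=1, C('f')=2, C('g')=5
L[0]='f': occ=0, LF[0]=C('f')+0=2+0=2
L[1]='g': occ=0, LF[1]=C('g')+0=5+0=5
L[2]='f': occ=1, LF[2]=C('f')+1=2+1=3
L[3]='e': occ=0, LF[3]=C('e')+0=1+0=1
L[4]='$': occ=0, LF[4]=C('$')+0=0+0=0
L[5]='g': occ=1, LF[5]=C('g')+1=5+1=6
L[6]='f': occ=2, LF[6]=C('f')+2=2+2=4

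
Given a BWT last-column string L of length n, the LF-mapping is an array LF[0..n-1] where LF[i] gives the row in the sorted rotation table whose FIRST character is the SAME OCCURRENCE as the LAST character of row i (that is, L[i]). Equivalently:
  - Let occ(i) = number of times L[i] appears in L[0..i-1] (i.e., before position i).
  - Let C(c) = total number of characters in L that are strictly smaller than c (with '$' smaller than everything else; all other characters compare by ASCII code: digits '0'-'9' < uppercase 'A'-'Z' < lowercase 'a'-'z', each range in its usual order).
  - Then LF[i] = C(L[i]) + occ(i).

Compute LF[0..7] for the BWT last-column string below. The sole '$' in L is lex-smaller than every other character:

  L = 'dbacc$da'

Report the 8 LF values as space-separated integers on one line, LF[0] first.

Answer: 6 3 1 4 5 0 7 2

Derivation:
Char counts: '$':1, 'a':2, 'b':1, 'c':2, 'd':2
C (first-col start): C('$')=0, C('a')=1, C('b')=3, C('c')=4, C('d')=6
L[0]='d': occ=0, LF[0]=C('d')+0=6+0=6
L[1]='b': occ=0, LF[1]=C('b')+0=3+0=3
L[2]='a': occ=0, LF[2]=C('a')+0=1+0=1
L[3]='c': occ=0, LF[3]=C('c')+0=4+0=4
L[4]='c': occ=1, LF[4]=C('c')+1=4+1=5
L[5]='$': occ=0, LF[5]=C('$')+0=0+0=0
L[6]='d': occ=1, LF[6]=C('d')+1=6+1=7
L[7]='a': occ=1, LF[7]=C('a')+1=1+1=2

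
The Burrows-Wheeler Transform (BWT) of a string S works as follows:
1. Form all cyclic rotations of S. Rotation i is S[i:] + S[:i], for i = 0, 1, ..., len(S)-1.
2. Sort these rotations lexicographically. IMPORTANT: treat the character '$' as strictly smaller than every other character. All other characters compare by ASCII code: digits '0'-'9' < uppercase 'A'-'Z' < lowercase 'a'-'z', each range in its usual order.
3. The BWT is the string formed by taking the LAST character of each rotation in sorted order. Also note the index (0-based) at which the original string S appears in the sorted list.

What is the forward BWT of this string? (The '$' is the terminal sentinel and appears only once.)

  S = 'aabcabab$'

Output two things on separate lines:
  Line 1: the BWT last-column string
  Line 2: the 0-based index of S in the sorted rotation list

Answer: b$bcaaaab
1

Derivation:
All 9 rotations (rotation i = S[i:]+S[:i]):
  rot[0] = aabcabab$
  rot[1] = abcabab$a
  rot[2] = bcabab$aa
  rot[3] = cabab$aab
  rot[4] = abab$aabc
  rot[5] = bab$aabca
  rot[6] = ab$aabcab
  rot[7] = b$aabcaba
  rot[8] = $aabcabab
Sorted (with $ < everything):
  sorted[0] = $aabcabab  (last char: 'b')
  sorted[1] = aabcabab$  (last char: '$')
  sorted[2] = ab$aabcab  (last char: 'b')
  sorted[3] = abab$aabc  (last char: 'c')
  sorted[4] = abcabab$a  (last char: 'a')
  sorted[5] = b$aabcaba  (last char: 'a')
  sorted[6] = bab$aabca  (last char: 'a')
  sorted[7] = bcabab$aa  (last char: 'a')
  sorted[8] = cabab$aab  (last char: 'b')
Last column: b$bcaaaab
Original string S is at sorted index 1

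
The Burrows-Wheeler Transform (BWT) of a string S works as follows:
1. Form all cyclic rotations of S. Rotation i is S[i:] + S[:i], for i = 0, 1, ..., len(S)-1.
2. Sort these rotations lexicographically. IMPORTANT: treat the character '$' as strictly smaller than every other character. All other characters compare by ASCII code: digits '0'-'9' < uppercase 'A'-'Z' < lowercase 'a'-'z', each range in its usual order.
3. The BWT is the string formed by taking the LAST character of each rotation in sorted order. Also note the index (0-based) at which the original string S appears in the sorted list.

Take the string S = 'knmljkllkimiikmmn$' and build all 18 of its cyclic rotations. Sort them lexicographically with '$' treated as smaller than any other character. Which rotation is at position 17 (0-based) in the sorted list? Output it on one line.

Answer: nmljkllkimiikmmn$k

Derivation:
All 18 rotations (rotation i = S[i:]+S[:i]):
  rot[0] = knmljkllkimiikmmn$
  rot[1] = nmljkllkimiikmmn$k
  rot[2] = mljkllkimiikmmn$kn
  rot[3] = ljkllkimiikmmn$knm
  rot[4] = jkllkimiikmmn$knml
  rot[5] = kllkimiikmmn$knmlj
  rot[6] = llkimiikmmn$knmljk
  rot[7] = lkimiikmmn$knmljkl
  rot[8] = kimiikmmn$knmljkll
  rot[9] = imiikmmn$knmljkllk
  rot[10] = miikmmn$knmljkllki
  rot[11] = iikmmn$knmljkllkim
  rot[12] = ikmmn$knmljkllkimi
  rot[13] = kmmn$knmljkllkimii
  rot[14] = mmn$knmljkllkimiik
  rot[15] = mn$knmljkllkimiikm
  rot[16] = n$knmljkllkimiikmm
  rot[17] = $knmljkllkimiikmmn
Sorted (with $ < everything):
  sorted[0] = $knmljkllkimiikmmn
  sorted[1] = iikmmn$knmljkllkim
  sorted[2] = ikmmn$knmljkllkimi
  sorted[3] = imiikmmn$knmljkllk
  sorted[4] = jkllkimiikmmn$knml
  sorted[5] = kimiikmmn$knmljkll
  sorted[6] = kllkimiikmmn$knmlj
  sorted[7] = kmmn$knmljkllkimii
  sorted[8] = knmljkllkimiikmmn$
  sorted[9] = ljkllkimiikmmn$knm
  sorted[10] = lkimiikmmn$knmljkl
  sorted[11] = llkimiikmmn$knmljk
  sorted[12] = miikmmn$knmljkllki
  sorted[13] = mljkllkimiikmmn$kn
  sorted[14] = mmn$knmljkllkimiik
  sorted[15] = mn$knmljkllkimiikm
  sorted[16] = n$knmljkllkimiikmm
  sorted[17] = nmljkllkimiikmmn$k
sorted[17] = nmljkllkimiikmmn$k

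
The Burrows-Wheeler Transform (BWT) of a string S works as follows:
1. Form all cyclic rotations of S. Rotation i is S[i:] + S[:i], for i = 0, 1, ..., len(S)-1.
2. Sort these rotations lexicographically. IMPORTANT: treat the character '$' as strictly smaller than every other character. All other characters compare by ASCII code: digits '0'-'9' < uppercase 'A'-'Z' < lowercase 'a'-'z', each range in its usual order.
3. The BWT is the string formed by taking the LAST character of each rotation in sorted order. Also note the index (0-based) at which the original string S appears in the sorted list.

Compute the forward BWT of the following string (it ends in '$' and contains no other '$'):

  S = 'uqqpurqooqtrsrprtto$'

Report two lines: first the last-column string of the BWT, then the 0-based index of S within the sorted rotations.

All 20 rotations (rotation i = S[i:]+S[:i]):
  rot[0] = uqqpurqooqtrsrprtto$
  rot[1] = qqpurqooqtrsrprtto$u
  rot[2] = qpurqooqtrsrprtto$uq
  rot[3] = purqooqtrsrprtto$uqq
  rot[4] = urqooqtrsrprtto$uqqp
  rot[5] = rqooqtrsrprtto$uqqpu
  rot[6] = qooqtrsrprtto$uqqpur
  rot[7] = ooqtrsrprtto$uqqpurq
  rot[8] = oqtrsrprtto$uqqpurqo
  rot[9] = qtrsrprtto$uqqpurqoo
  rot[10] = trsrprtto$uqqpurqooq
  rot[11] = rsrprtto$uqqpurqooqt
  rot[12] = srprtto$uqqpurqooqtr
  rot[13] = rprtto$uqqpurqooqtrs
  rot[14] = prtto$uqqpurqooqtrsr
  rot[15] = rtto$uqqpurqooqtrsrp
  rot[16] = tto$uqqpurqooqtrsrpr
  rot[17] = to$uqqpurqooqtrsrprt
  rot[18] = o$uqqpurqooqtrsrprtt
  rot[19] = $uqqpurqooqtrsrprtto
Sorted (with $ < everything):
  sorted[0] = $uqqpurqooqtrsrprtto  (last char: 'o')
  sorted[1] = o$uqqpurqooqtrsrprtt  (last char: 't')
  sorted[2] = ooqtrsrprtto$uqqpurq  (last char: 'q')
  sorted[3] = oqtrsrprtto$uqqpurqo  (last char: 'o')
  sorted[4] = prtto$uqqpurqooqtrsr  (last char: 'r')
  sorted[5] = purqooqtrsrprtto$uqq  (last char: 'q')
  sorted[6] = qooqtrsrprtto$uqqpur  (last char: 'r')
  sorted[7] = qpurqooqtrsrprtto$uq  (last char: 'q')
  sorted[8] = qqpurqooqtrsrprtto$u  (last char: 'u')
  sorted[9] = qtrsrprtto$uqqpurqoo  (last char: 'o')
  sorted[10] = rprtto$uqqpurqooqtrs  (last char: 's')
  sorted[11] = rqooqtrsrprtto$uqqpu  (last char: 'u')
  sorted[12] = rsrprtto$uqqpurqooqt  (last char: 't')
  sorted[13] = rtto$uqqpurqooqtrsrp  (last char: 'p')
  sorted[14] = srprtto$uqqpurqooqtr  (last char: 'r')
  sorted[15] = to$uqqpurqooqtrsrprt  (last char: 't')
  sorted[16] = trsrprtto$uqqpurqooq  (last char: 'q')
  sorted[17] = tto$uqqpurqooqtrsrpr  (last char: 'r')
  sorted[18] = uqqpurqooqtrsrprtto$  (last char: '$')
  sorted[19] = urqooqtrsrprtto$uqqp  (last char: 'p')
Last column: otqorqrquosutprtqr$p
Original string S is at sorted index 18

Answer: otqorqrquosutprtqr$p
18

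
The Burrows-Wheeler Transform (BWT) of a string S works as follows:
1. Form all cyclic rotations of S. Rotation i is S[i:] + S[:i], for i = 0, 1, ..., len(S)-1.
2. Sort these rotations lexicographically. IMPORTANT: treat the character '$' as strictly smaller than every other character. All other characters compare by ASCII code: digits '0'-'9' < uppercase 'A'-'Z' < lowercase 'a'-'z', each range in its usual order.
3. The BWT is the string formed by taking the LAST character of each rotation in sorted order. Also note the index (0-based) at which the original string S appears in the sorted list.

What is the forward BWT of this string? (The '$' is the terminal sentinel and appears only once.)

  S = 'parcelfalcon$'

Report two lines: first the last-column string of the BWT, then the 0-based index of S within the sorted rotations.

Answer: nfprlclaeoc$a
11

Derivation:
All 13 rotations (rotation i = S[i:]+S[:i]):
  rot[0] = parcelfalcon$
  rot[1] = arcelfalcon$p
  rot[2] = rcelfalcon$pa
  rot[3] = celfalcon$par
  rot[4] = elfalcon$parc
  rot[5] = lfalcon$parce
  rot[6] = falcon$parcel
  rot[7] = alcon$parcelf
  rot[8] = lcon$parcelfa
  rot[9] = con$parcelfal
  rot[10] = on$parcelfalc
  rot[11] = n$parcelfalco
  rot[12] = $parcelfalcon
Sorted (with $ < everything):
  sorted[0] = $parcelfalcon  (last char: 'n')
  sorted[1] = alcon$parcelf  (last char: 'f')
  sorted[2] = arcelfalcon$p  (last char: 'p')
  sorted[3] = celfalcon$par  (last char: 'r')
  sorted[4] = con$parcelfal  (last char: 'l')
  sorted[5] = elfalcon$parc  (last char: 'c')
  sorted[6] = falcon$parcel  (last char: 'l')
  sorted[7] = lcon$parcelfa  (last char: 'a')
  sorted[8] = lfalcon$parce  (last char: 'e')
  sorted[9] = n$parcelfalco  (last char: 'o')
  sorted[10] = on$parcelfalc  (last char: 'c')
  sorted[11] = parcelfalcon$  (last char: '$')
  sorted[12] = rcelfalcon$pa  (last char: 'a')
Last column: nfprlclaeoc$a
Original string S is at sorted index 11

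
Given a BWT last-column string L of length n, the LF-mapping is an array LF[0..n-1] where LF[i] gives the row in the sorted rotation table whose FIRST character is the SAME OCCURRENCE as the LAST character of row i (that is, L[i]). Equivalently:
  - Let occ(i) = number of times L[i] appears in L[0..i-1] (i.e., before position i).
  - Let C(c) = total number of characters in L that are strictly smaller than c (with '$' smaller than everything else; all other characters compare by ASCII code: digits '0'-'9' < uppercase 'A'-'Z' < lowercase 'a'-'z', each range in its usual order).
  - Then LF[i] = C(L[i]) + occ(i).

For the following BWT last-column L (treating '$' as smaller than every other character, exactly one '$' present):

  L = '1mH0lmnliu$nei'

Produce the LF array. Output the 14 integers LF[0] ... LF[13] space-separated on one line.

Char counts: '$':1, '0':1, '1':1, 'H':1, 'e':1, 'i':2, 'l':2, 'm':2, 'n':2, 'u':1
C (first-col start): C('$')=0, C('0')=1, C('1')=2, C('H')=3, C('e')=4, C('i')=5, C('l')=7, C('m')=9, C('n')=11, C('u')=13
L[0]='1': occ=0, LF[0]=C('1')+0=2+0=2
L[1]='m': occ=0, LF[1]=C('m')+0=9+0=9
L[2]='H': occ=0, LF[2]=C('H')+0=3+0=3
L[3]='0': occ=0, LF[3]=C('0')+0=1+0=1
L[4]='l': occ=0, LF[4]=C('l')+0=7+0=7
L[5]='m': occ=1, LF[5]=C('m')+1=9+1=10
L[6]='n': occ=0, LF[6]=C('n')+0=11+0=11
L[7]='l': occ=1, LF[7]=C('l')+1=7+1=8
L[8]='i': occ=0, LF[8]=C('i')+0=5+0=5
L[9]='u': occ=0, LF[9]=C('u')+0=13+0=13
L[10]='$': occ=0, LF[10]=C('$')+0=0+0=0
L[11]='n': occ=1, LF[11]=C('n')+1=11+1=12
L[12]='e': occ=0, LF[12]=C('e')+0=4+0=4
L[13]='i': occ=1, LF[13]=C('i')+1=5+1=6

Answer: 2 9 3 1 7 10 11 8 5 13 0 12 4 6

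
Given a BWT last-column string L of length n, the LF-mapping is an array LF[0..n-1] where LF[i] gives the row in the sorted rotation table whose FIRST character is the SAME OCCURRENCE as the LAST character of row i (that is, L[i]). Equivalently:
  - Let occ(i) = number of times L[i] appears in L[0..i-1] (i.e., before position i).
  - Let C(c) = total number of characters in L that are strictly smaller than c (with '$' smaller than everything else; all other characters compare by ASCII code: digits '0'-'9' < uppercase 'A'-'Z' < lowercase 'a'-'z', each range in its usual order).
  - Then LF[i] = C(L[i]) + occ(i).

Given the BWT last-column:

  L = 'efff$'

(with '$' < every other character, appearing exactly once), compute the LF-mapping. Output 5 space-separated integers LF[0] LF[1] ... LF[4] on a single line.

Answer: 1 2 3 4 0

Derivation:
Char counts: '$':1, 'e':1, 'f':3
C (first-col start): C('$')=0, C('e')=1, C('f')=2
L[0]='e': occ=0, LF[0]=C('e')+0=1+0=1
L[1]='f': occ=0, LF[1]=C('f')+0=2+0=2
L[2]='f': occ=1, LF[2]=C('f')+1=2+1=3
L[3]='f': occ=2, LF[3]=C('f')+2=2+2=4
L[4]='$': occ=0, LF[4]=C('$')+0=0+0=0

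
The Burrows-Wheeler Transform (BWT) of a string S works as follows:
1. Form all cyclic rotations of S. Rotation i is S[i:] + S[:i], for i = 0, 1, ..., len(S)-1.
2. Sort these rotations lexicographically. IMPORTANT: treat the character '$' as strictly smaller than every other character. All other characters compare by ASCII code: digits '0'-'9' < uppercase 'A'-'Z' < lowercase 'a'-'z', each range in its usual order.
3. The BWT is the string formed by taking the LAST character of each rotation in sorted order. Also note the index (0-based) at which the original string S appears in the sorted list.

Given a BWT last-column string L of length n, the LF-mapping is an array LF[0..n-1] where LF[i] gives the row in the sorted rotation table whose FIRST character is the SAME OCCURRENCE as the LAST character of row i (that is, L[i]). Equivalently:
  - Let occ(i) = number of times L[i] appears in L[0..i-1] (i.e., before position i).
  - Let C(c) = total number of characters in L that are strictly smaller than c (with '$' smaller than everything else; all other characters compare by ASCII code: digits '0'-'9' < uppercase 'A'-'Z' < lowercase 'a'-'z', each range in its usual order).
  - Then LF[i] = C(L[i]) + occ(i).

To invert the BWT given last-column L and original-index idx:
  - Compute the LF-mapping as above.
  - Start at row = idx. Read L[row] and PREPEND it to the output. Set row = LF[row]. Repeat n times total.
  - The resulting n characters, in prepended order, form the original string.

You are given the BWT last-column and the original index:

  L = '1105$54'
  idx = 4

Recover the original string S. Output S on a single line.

LF mapping: 2 3 1 5 0 6 4
Walk LF starting at row 4, prepending L[row]:
  step 1: row=4, L[4]='$', prepend. Next row=LF[4]=0
  step 2: row=0, L[0]='1', prepend. Next row=LF[0]=2
  step 3: row=2, L[2]='0', prepend. Next row=LF[2]=1
  step 4: row=1, L[1]='1', prepend. Next row=LF[1]=3
  step 5: row=3, L[3]='5', prepend. Next row=LF[3]=5
  step 6: row=5, L[5]='5', prepend. Next row=LF[5]=6
  step 7: row=6, L[6]='4', prepend. Next row=LF[6]=4
Reversed output: 455101$

Answer: 455101$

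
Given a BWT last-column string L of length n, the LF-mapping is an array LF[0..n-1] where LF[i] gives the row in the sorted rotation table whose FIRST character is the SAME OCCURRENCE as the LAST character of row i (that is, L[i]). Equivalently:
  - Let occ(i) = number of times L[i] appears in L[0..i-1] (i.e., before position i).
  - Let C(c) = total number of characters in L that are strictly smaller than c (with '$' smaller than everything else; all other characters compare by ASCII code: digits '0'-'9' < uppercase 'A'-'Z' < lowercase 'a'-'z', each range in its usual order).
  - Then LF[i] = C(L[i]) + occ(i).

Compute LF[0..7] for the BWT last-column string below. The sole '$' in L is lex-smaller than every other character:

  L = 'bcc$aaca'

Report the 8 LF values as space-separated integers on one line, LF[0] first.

Char counts: '$':1, 'a':3, 'b':1, 'c':3
C (first-col start): C('$')=0, C('a')=1, C('b')=4, C('c')=5
L[0]='b': occ=0, LF[0]=C('b')+0=4+0=4
L[1]='c': occ=0, LF[1]=C('c')+0=5+0=5
L[2]='c': occ=1, LF[2]=C('c')+1=5+1=6
L[3]='$': occ=0, LF[3]=C('$')+0=0+0=0
L[4]='a': occ=0, LF[4]=C('a')+0=1+0=1
L[5]='a': occ=1, LF[5]=C('a')+1=1+1=2
L[6]='c': occ=2, LF[6]=C('c')+2=5+2=7
L[7]='a': occ=2, LF[7]=C('a')+2=1+2=3

Answer: 4 5 6 0 1 2 7 3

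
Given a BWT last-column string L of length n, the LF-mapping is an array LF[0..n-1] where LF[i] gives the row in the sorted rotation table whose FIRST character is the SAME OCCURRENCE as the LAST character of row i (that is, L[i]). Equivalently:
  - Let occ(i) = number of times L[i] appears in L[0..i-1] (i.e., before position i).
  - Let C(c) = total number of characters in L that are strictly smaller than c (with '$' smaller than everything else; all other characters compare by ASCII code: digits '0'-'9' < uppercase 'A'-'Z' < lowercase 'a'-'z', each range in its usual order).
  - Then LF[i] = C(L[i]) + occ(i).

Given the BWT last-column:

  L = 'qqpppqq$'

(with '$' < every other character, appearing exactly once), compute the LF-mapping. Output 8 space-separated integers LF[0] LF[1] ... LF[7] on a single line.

Char counts: '$':1, 'p':3, 'q':4
C (first-col start): C('$')=0, C('p')=1, C('q')=4
L[0]='q': occ=0, LF[0]=C('q')+0=4+0=4
L[1]='q': occ=1, LF[1]=C('q')+1=4+1=5
L[2]='p': occ=0, LF[2]=C('p')+0=1+0=1
L[3]='p': occ=1, LF[3]=C('p')+1=1+1=2
L[4]='p': occ=2, LF[4]=C('p')+2=1+2=3
L[5]='q': occ=2, LF[5]=C('q')+2=4+2=6
L[6]='q': occ=3, LF[6]=C('q')+3=4+3=7
L[7]='$': occ=0, LF[7]=C('$')+0=0+0=0

Answer: 4 5 1 2 3 6 7 0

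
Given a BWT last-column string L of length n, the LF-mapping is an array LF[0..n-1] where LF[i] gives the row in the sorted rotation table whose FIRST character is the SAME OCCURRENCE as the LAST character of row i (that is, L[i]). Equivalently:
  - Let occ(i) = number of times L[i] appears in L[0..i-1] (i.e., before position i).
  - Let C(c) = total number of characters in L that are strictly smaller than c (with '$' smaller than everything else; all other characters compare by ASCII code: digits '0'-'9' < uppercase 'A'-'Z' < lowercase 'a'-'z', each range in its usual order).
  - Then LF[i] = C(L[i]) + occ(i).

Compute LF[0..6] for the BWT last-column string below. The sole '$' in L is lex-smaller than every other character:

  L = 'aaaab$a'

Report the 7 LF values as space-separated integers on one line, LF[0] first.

Char counts: '$':1, 'a':5, 'b':1
C (first-col start): C('$')=0, C('a')=1, C('b')=6
L[0]='a': occ=0, LF[0]=C('a')+0=1+0=1
L[1]='a': occ=1, LF[1]=C('a')+1=1+1=2
L[2]='a': occ=2, LF[2]=C('a')+2=1+2=3
L[3]='a': occ=3, LF[3]=C('a')+3=1+3=4
L[4]='b': occ=0, LF[4]=C('b')+0=6+0=6
L[5]='$': occ=0, LF[5]=C('$')+0=0+0=0
L[6]='a': occ=4, LF[6]=C('a')+4=1+4=5

Answer: 1 2 3 4 6 0 5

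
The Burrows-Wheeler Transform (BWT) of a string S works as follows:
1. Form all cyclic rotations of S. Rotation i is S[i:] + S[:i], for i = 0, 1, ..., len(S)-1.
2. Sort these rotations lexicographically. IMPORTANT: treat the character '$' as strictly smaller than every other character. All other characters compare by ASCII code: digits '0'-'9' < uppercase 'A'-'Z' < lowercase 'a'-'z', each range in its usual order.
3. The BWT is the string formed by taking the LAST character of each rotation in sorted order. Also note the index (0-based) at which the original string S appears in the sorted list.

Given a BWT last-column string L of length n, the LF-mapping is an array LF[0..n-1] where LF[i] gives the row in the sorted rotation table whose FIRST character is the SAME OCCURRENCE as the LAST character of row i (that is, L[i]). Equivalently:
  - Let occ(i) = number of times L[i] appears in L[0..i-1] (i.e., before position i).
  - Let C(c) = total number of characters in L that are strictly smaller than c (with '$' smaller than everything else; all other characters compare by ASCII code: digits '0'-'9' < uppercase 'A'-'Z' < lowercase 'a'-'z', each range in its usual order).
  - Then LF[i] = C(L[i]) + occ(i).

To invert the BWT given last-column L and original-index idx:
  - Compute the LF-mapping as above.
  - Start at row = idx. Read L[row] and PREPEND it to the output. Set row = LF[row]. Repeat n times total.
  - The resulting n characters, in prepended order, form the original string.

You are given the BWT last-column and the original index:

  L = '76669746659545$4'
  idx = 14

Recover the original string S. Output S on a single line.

Answer: 956496645756647$

Derivation:
LF mapping: 12 7 8 9 14 13 1 10 11 4 15 5 2 6 0 3
Walk LF starting at row 14, prepending L[row]:
  step 1: row=14, L[14]='$', prepend. Next row=LF[14]=0
  step 2: row=0, L[0]='7', prepend. Next row=LF[0]=12
  step 3: row=12, L[12]='4', prepend. Next row=LF[12]=2
  step 4: row=2, L[2]='6', prepend. Next row=LF[2]=8
  step 5: row=8, L[8]='6', prepend. Next row=LF[8]=11
  step 6: row=11, L[11]='5', prepend. Next row=LF[11]=5
  step 7: row=5, L[5]='7', prepend. Next row=LF[5]=13
  step 8: row=13, L[13]='5', prepend. Next row=LF[13]=6
  step 9: row=6, L[6]='4', prepend. Next row=LF[6]=1
  step 10: row=1, L[1]='6', prepend. Next row=LF[1]=7
  step 11: row=7, L[7]='6', prepend. Next row=LF[7]=10
  step 12: row=10, L[10]='9', prepend. Next row=LF[10]=15
  step 13: row=15, L[15]='4', prepend. Next row=LF[15]=3
  step 14: row=3, L[3]='6', prepend. Next row=LF[3]=9
  step 15: row=9, L[9]='5', prepend. Next row=LF[9]=4
  step 16: row=4, L[4]='9', prepend. Next row=LF[4]=14
Reversed output: 956496645756647$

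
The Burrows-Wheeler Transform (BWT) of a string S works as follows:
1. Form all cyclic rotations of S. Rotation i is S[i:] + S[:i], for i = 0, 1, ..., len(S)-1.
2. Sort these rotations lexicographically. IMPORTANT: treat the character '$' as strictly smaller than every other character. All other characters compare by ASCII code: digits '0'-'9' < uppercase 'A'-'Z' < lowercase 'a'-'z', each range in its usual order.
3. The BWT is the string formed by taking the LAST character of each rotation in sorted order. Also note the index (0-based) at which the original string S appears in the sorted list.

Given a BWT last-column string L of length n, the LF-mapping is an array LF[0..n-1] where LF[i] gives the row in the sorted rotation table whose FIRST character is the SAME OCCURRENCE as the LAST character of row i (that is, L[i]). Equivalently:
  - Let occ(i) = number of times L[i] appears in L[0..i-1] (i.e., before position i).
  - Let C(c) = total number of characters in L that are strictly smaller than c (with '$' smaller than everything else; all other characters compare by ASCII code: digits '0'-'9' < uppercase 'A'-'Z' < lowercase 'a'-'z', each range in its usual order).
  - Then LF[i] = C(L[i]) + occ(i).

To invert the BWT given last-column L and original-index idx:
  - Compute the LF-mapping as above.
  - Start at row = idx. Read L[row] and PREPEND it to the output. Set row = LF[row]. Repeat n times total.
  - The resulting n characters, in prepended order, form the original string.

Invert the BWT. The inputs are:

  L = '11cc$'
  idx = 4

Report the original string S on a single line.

Answer: cc11$

Derivation:
LF mapping: 1 2 3 4 0
Walk LF starting at row 4, prepending L[row]:
  step 1: row=4, L[4]='$', prepend. Next row=LF[4]=0
  step 2: row=0, L[0]='1', prepend. Next row=LF[0]=1
  step 3: row=1, L[1]='1', prepend. Next row=LF[1]=2
  step 4: row=2, L[2]='c', prepend. Next row=LF[2]=3
  step 5: row=3, L[3]='c', prepend. Next row=LF[3]=4
Reversed output: cc11$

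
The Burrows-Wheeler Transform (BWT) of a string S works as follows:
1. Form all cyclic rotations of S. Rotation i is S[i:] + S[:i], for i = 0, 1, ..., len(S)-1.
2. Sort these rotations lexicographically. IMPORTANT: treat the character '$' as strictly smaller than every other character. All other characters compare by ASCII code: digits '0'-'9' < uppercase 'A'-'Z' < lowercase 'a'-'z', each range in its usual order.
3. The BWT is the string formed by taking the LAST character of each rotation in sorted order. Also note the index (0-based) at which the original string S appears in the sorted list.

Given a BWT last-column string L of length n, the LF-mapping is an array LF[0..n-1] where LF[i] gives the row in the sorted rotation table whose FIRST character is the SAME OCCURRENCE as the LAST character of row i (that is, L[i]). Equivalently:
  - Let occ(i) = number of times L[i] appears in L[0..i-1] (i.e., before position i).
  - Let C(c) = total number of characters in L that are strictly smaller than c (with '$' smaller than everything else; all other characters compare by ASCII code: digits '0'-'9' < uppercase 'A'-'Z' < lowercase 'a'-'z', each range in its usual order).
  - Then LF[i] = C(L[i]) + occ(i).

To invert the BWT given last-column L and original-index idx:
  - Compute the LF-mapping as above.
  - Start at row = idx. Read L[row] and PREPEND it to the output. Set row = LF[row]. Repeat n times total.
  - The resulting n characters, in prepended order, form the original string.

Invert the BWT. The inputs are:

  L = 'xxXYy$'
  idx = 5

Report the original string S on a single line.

LF mapping: 3 4 1 2 5 0
Walk LF starting at row 5, prepending L[row]:
  step 1: row=5, L[5]='$', prepend. Next row=LF[5]=0
  step 2: row=0, L[0]='x', prepend. Next row=LF[0]=3
  step 3: row=3, L[3]='Y', prepend. Next row=LF[3]=2
  step 4: row=2, L[2]='X', prepend. Next row=LF[2]=1
  step 5: row=1, L[1]='x', prepend. Next row=LF[1]=4
  step 6: row=4, L[4]='y', prepend. Next row=LF[4]=5
Reversed output: yxXYx$

Answer: yxXYx$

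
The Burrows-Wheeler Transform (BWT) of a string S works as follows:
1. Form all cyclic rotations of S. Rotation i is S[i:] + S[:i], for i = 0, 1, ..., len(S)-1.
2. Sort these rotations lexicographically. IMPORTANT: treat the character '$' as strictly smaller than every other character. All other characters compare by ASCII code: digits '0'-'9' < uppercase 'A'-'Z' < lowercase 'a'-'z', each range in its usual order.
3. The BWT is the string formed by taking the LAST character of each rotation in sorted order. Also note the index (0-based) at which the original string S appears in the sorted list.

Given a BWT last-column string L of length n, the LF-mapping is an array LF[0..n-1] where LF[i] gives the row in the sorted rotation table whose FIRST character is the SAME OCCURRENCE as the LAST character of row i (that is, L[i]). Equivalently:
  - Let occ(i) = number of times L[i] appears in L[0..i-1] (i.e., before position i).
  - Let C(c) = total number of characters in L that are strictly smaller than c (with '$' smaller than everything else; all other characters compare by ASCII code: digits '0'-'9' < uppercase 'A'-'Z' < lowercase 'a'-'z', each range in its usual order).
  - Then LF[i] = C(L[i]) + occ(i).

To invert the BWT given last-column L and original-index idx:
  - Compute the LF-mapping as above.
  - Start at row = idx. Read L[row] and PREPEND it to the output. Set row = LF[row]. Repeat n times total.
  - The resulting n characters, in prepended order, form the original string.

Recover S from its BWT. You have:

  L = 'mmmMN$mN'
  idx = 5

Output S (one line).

Answer: mMNmmNm$

Derivation:
LF mapping: 4 5 6 1 2 0 7 3
Walk LF starting at row 5, prepending L[row]:
  step 1: row=5, L[5]='$', prepend. Next row=LF[5]=0
  step 2: row=0, L[0]='m', prepend. Next row=LF[0]=4
  step 3: row=4, L[4]='N', prepend. Next row=LF[4]=2
  step 4: row=2, L[2]='m', prepend. Next row=LF[2]=6
  step 5: row=6, L[6]='m', prepend. Next row=LF[6]=7
  step 6: row=7, L[7]='N', prepend. Next row=LF[7]=3
  step 7: row=3, L[3]='M', prepend. Next row=LF[3]=1
  step 8: row=1, L[1]='m', prepend. Next row=LF[1]=5
Reversed output: mMNmmNm$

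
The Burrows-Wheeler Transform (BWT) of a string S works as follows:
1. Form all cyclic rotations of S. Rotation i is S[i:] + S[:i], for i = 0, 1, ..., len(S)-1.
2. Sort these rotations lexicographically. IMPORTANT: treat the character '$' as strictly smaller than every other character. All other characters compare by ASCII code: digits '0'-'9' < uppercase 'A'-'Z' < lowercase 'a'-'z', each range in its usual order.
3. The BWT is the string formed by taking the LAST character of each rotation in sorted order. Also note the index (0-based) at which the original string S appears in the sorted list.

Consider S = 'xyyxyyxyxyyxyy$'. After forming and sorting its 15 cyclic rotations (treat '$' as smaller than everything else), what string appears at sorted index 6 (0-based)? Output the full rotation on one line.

Answer: y$xyyxyyxyxyyxy

Derivation:
All 15 rotations (rotation i = S[i:]+S[:i]):
  rot[0] = xyyxyyxyxyyxyy$
  rot[1] = yyxyyxyxyyxyy$x
  rot[2] = yxyyxyxyyxyy$xy
  rot[3] = xyyxyxyyxyy$xyy
  rot[4] = yyxyxyyxyy$xyyx
  rot[5] = yxyxyyxyy$xyyxy
  rot[6] = xyxyyxyy$xyyxyy
  rot[7] = yxyyxyy$xyyxyyx
  rot[8] = xyyxyy$xyyxyyxy
  rot[9] = yyxyy$xyyxyyxyx
  rot[10] = yxyy$xyyxyyxyxy
  rot[11] = xyy$xyyxyyxyxyy
  rot[12] = yy$xyyxyyxyxyyx
  rot[13] = y$xyyxyyxyxyyxy
  rot[14] = $xyyxyyxyxyyxyy
Sorted (with $ < everything):
  sorted[0] = $xyyxyyxyxyyxyy
  sorted[1] = xyxyyxyy$xyyxyy
  sorted[2] = xyy$xyyxyyxyxyy
  sorted[3] = xyyxyxyyxyy$xyy
  sorted[4] = xyyxyy$xyyxyyxy
  sorted[5] = xyyxyyxyxyyxyy$
  sorted[6] = y$xyyxyyxyxyyxy
  sorted[7] = yxyxyyxyy$xyyxy
  sorted[8] = yxyy$xyyxyyxyxy
  sorted[9] = yxyyxyxyyxyy$xy
  sorted[10] = yxyyxyy$xyyxyyx
  sorted[11] = yy$xyyxyyxyxyyx
  sorted[12] = yyxyxyyxyy$xyyx
  sorted[13] = yyxyy$xyyxyyxyx
  sorted[14] = yyxyyxyxyyxyy$x
sorted[6] = y$xyyxyyxyxyyxy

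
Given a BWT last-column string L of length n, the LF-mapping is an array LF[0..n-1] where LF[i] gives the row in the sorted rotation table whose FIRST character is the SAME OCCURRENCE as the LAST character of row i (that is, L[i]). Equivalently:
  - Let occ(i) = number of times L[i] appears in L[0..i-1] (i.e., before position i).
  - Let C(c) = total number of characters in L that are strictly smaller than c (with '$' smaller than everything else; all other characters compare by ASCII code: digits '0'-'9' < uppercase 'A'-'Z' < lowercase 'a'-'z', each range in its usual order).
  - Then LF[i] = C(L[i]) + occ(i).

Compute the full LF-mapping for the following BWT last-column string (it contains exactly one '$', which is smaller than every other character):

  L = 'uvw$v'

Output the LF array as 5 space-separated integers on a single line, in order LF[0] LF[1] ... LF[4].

Char counts: '$':1, 'u':1, 'v':2, 'w':1
C (first-col start): C('$')=0, C('u')=1, C('v')=2, C('w')=4
L[0]='u': occ=0, LF[0]=C('u')+0=1+0=1
L[1]='v': occ=0, LF[1]=C('v')+0=2+0=2
L[2]='w': occ=0, LF[2]=C('w')+0=4+0=4
L[3]='$': occ=0, LF[3]=C('$')+0=0+0=0
L[4]='v': occ=1, LF[4]=C('v')+1=2+1=3

Answer: 1 2 4 0 3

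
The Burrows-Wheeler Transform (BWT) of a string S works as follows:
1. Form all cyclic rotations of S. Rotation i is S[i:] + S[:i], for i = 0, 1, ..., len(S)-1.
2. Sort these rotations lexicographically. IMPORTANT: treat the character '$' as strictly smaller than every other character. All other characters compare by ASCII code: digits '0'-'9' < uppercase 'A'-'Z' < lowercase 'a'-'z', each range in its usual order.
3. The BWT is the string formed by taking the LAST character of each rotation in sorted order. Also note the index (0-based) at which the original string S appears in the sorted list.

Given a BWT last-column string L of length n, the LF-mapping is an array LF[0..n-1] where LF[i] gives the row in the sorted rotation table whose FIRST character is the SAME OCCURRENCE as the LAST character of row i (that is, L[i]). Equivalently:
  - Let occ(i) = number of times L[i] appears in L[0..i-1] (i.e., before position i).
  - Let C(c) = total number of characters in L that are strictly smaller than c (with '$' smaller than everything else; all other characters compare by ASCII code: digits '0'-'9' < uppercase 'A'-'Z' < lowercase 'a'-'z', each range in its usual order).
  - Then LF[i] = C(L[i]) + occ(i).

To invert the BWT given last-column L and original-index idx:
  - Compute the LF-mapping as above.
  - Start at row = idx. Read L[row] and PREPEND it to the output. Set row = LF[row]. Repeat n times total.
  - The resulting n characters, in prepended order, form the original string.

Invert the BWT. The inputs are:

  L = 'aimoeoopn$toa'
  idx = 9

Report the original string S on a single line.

Answer: onomatopoeia$

Derivation:
LF mapping: 1 4 5 7 3 8 9 11 6 0 12 10 2
Walk LF starting at row 9, prepending L[row]:
  step 1: row=9, L[9]='$', prepend. Next row=LF[9]=0
  step 2: row=0, L[0]='a', prepend. Next row=LF[0]=1
  step 3: row=1, L[1]='i', prepend. Next row=LF[1]=4
  step 4: row=4, L[4]='e', prepend. Next row=LF[4]=3
  step 5: row=3, L[3]='o', prepend. Next row=LF[3]=7
  step 6: row=7, L[7]='p', prepend. Next row=LF[7]=11
  step 7: row=11, L[11]='o', prepend. Next row=LF[11]=10
  step 8: row=10, L[10]='t', prepend. Next row=LF[10]=12
  step 9: row=12, L[12]='a', prepend. Next row=LF[12]=2
  step 10: row=2, L[2]='m', prepend. Next row=LF[2]=5
  step 11: row=5, L[5]='o', prepend. Next row=LF[5]=8
  step 12: row=8, L[8]='n', prepend. Next row=LF[8]=6
  step 13: row=6, L[6]='o', prepend. Next row=LF[6]=9
Reversed output: onomatopoeia$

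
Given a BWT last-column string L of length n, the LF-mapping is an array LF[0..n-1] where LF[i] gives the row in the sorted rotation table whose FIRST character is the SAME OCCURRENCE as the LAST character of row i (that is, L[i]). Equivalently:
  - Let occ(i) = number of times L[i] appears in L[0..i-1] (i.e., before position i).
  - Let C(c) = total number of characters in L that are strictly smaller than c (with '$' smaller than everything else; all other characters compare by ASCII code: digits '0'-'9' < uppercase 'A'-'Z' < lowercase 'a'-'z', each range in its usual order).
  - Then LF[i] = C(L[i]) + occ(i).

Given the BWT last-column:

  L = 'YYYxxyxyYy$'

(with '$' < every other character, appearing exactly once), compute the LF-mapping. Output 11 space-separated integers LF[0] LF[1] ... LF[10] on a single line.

Char counts: '$':1, 'Y':4, 'x':3, 'y':3
C (first-col start): C('$')=0, C('Y')=1, C('x')=5, C('y')=8
L[0]='Y': occ=0, LF[0]=C('Y')+0=1+0=1
L[1]='Y': occ=1, LF[1]=C('Y')+1=1+1=2
L[2]='Y': occ=2, LF[2]=C('Y')+2=1+2=3
L[3]='x': occ=0, LF[3]=C('x')+0=5+0=5
L[4]='x': occ=1, LF[4]=C('x')+1=5+1=6
L[5]='y': occ=0, LF[5]=C('y')+0=8+0=8
L[6]='x': occ=2, LF[6]=C('x')+2=5+2=7
L[7]='y': occ=1, LF[7]=C('y')+1=8+1=9
L[8]='Y': occ=3, LF[8]=C('Y')+3=1+3=4
L[9]='y': occ=2, LF[9]=C('y')+2=8+2=10
L[10]='$': occ=0, LF[10]=C('$')+0=0+0=0

Answer: 1 2 3 5 6 8 7 9 4 10 0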